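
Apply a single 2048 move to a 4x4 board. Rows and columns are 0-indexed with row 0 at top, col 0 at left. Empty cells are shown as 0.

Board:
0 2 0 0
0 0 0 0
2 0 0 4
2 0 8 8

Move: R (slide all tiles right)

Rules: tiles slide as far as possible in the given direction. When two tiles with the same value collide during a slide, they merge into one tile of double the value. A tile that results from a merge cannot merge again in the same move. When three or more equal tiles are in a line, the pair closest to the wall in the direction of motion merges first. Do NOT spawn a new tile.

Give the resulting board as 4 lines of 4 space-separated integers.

Answer:  0  0  0  2
 0  0  0  0
 0  0  2  4
 0  0  2 16

Derivation:
Slide right:
row 0: [0, 2, 0, 0] -> [0, 0, 0, 2]
row 1: [0, 0, 0, 0] -> [0, 0, 0, 0]
row 2: [2, 0, 0, 4] -> [0, 0, 2, 4]
row 3: [2, 0, 8, 8] -> [0, 0, 2, 16]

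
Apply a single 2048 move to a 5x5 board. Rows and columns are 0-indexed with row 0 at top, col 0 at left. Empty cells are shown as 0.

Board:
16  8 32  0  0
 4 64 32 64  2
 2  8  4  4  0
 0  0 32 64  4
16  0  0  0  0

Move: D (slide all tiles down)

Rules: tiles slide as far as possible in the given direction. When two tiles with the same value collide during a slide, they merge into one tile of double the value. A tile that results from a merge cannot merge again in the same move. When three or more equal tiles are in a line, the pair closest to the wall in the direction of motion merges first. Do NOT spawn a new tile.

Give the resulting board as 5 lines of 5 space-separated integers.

Slide down:
col 0: [16, 4, 2, 0, 16] -> [0, 16, 4, 2, 16]
col 1: [8, 64, 8, 0, 0] -> [0, 0, 8, 64, 8]
col 2: [32, 32, 4, 32, 0] -> [0, 0, 64, 4, 32]
col 3: [0, 64, 4, 64, 0] -> [0, 0, 64, 4, 64]
col 4: [0, 2, 0, 4, 0] -> [0, 0, 0, 2, 4]

Answer:  0  0  0  0  0
16  0  0  0  0
 4  8 64 64  0
 2 64  4  4  2
16  8 32 64  4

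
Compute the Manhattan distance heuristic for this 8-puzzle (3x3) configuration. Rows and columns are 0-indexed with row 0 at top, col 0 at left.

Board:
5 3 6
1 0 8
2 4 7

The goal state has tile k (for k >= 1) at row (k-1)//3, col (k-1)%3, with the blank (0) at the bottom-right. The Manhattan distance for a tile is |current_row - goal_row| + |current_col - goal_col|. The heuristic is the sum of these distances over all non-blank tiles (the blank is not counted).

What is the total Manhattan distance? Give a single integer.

Tile 5: (0,0)->(1,1) = 2
Tile 3: (0,1)->(0,2) = 1
Tile 6: (0,2)->(1,2) = 1
Tile 1: (1,0)->(0,0) = 1
Tile 8: (1,2)->(2,1) = 2
Tile 2: (2,0)->(0,1) = 3
Tile 4: (2,1)->(1,0) = 2
Tile 7: (2,2)->(2,0) = 2
Sum: 2 + 1 + 1 + 1 + 2 + 3 + 2 + 2 = 14

Answer: 14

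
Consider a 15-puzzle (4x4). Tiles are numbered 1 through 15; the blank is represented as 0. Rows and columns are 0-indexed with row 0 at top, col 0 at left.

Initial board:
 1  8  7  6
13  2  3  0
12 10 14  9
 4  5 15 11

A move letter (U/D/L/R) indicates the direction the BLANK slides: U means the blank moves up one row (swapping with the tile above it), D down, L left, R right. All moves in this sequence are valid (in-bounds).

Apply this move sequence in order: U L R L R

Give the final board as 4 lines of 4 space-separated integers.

Answer:  1  8  7  0
13  2  3  6
12 10 14  9
 4  5 15 11

Derivation:
After move 1 (U):
 1  8  7  0
13  2  3  6
12 10 14  9
 4  5 15 11

After move 2 (L):
 1  8  0  7
13  2  3  6
12 10 14  9
 4  5 15 11

After move 3 (R):
 1  8  7  0
13  2  3  6
12 10 14  9
 4  5 15 11

After move 4 (L):
 1  8  0  7
13  2  3  6
12 10 14  9
 4  5 15 11

After move 5 (R):
 1  8  7  0
13  2  3  6
12 10 14  9
 4  5 15 11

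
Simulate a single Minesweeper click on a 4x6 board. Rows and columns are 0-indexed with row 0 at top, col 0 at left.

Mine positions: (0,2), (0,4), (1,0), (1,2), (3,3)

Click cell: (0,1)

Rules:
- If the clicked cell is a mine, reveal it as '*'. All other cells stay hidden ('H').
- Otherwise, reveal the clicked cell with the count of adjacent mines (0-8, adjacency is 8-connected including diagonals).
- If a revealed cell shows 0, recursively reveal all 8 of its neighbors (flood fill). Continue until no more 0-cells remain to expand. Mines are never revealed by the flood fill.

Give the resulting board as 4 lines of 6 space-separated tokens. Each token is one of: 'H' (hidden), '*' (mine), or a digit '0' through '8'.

H 3 H H H H
H H H H H H
H H H H H H
H H H H H H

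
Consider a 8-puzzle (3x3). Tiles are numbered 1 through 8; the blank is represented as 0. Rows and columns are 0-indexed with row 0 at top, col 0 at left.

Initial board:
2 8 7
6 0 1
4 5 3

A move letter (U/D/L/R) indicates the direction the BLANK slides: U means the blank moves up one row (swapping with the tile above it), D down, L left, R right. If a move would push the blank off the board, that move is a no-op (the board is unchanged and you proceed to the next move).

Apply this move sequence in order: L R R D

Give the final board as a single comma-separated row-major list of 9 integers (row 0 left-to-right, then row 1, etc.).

After move 1 (L):
2 8 7
0 6 1
4 5 3

After move 2 (R):
2 8 7
6 0 1
4 5 3

After move 3 (R):
2 8 7
6 1 0
4 5 3

After move 4 (D):
2 8 7
6 1 3
4 5 0

Answer: 2, 8, 7, 6, 1, 3, 4, 5, 0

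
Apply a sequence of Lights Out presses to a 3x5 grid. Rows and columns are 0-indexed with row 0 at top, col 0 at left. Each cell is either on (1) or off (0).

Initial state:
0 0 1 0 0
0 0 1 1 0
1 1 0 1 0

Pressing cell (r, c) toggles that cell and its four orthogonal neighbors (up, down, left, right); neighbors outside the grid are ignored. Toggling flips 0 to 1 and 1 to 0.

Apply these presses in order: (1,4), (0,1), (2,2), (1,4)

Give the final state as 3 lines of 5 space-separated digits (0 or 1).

After press 1 at (1,4):
0 0 1 0 1
0 0 1 0 1
1 1 0 1 1

After press 2 at (0,1):
1 1 0 0 1
0 1 1 0 1
1 1 0 1 1

After press 3 at (2,2):
1 1 0 0 1
0 1 0 0 1
1 0 1 0 1

After press 4 at (1,4):
1 1 0 0 0
0 1 0 1 0
1 0 1 0 0

Answer: 1 1 0 0 0
0 1 0 1 0
1 0 1 0 0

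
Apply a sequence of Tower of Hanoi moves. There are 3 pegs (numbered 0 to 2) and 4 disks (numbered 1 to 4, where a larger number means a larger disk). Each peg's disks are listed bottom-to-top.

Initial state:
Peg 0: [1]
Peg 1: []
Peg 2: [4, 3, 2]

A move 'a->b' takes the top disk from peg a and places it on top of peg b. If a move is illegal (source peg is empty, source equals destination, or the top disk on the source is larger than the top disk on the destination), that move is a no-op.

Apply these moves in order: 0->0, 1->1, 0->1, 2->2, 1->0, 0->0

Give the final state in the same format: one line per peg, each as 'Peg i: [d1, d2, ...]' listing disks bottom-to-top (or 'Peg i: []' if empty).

After move 1 (0->0):
Peg 0: [1]
Peg 1: []
Peg 2: [4, 3, 2]

After move 2 (1->1):
Peg 0: [1]
Peg 1: []
Peg 2: [4, 3, 2]

After move 3 (0->1):
Peg 0: []
Peg 1: [1]
Peg 2: [4, 3, 2]

After move 4 (2->2):
Peg 0: []
Peg 1: [1]
Peg 2: [4, 3, 2]

After move 5 (1->0):
Peg 0: [1]
Peg 1: []
Peg 2: [4, 3, 2]

After move 6 (0->0):
Peg 0: [1]
Peg 1: []
Peg 2: [4, 3, 2]

Answer: Peg 0: [1]
Peg 1: []
Peg 2: [4, 3, 2]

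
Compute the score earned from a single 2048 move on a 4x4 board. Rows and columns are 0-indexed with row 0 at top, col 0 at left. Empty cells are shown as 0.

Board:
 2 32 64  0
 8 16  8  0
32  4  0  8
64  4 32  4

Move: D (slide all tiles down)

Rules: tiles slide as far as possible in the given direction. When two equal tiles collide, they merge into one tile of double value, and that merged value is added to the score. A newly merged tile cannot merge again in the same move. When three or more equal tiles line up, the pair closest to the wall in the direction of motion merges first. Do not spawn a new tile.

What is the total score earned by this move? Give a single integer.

Answer: 8

Derivation:
Slide down:
col 0: [2, 8, 32, 64] -> [2, 8, 32, 64]  score +0 (running 0)
col 1: [32, 16, 4, 4] -> [0, 32, 16, 8]  score +8 (running 8)
col 2: [64, 8, 0, 32] -> [0, 64, 8, 32]  score +0 (running 8)
col 3: [0, 0, 8, 4] -> [0, 0, 8, 4]  score +0 (running 8)
Board after move:
 2  0  0  0
 8 32 64  0
32 16  8  8
64  8 32  4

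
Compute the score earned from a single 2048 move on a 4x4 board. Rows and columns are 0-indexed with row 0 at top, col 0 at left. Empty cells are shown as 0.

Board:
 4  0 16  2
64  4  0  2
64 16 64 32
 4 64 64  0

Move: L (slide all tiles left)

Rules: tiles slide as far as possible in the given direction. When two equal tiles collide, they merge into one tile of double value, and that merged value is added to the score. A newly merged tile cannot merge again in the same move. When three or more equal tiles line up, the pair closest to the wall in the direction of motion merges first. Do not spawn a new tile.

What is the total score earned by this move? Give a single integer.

Answer: 128

Derivation:
Slide left:
row 0: [4, 0, 16, 2] -> [4, 16, 2, 0]  score +0 (running 0)
row 1: [64, 4, 0, 2] -> [64, 4, 2, 0]  score +0 (running 0)
row 2: [64, 16, 64, 32] -> [64, 16, 64, 32]  score +0 (running 0)
row 3: [4, 64, 64, 0] -> [4, 128, 0, 0]  score +128 (running 128)
Board after move:
  4  16   2   0
 64   4   2   0
 64  16  64  32
  4 128   0   0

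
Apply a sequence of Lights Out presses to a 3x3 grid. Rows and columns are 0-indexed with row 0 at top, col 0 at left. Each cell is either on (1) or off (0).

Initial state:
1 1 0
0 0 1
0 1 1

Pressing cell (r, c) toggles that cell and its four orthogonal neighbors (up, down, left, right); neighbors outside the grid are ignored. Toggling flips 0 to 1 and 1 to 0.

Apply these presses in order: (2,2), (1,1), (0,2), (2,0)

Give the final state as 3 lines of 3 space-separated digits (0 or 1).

Answer: 1 1 1
0 1 0
1 0 0

Derivation:
After press 1 at (2,2):
1 1 0
0 0 0
0 0 0

After press 2 at (1,1):
1 0 0
1 1 1
0 1 0

After press 3 at (0,2):
1 1 1
1 1 0
0 1 0

After press 4 at (2,0):
1 1 1
0 1 0
1 0 0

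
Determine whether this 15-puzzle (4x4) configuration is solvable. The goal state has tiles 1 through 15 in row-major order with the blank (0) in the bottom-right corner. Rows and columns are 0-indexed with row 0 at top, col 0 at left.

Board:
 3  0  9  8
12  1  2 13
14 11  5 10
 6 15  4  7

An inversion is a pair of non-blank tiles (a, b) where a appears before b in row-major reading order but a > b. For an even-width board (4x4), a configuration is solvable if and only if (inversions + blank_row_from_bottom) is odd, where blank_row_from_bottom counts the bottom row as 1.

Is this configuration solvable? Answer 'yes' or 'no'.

Answer: yes

Derivation:
Inversions: 47
Blank is in row 0 (0-indexed from top), which is row 4 counting from the bottom (bottom = 1).
47 + 4 = 51, which is odd, so the puzzle is solvable.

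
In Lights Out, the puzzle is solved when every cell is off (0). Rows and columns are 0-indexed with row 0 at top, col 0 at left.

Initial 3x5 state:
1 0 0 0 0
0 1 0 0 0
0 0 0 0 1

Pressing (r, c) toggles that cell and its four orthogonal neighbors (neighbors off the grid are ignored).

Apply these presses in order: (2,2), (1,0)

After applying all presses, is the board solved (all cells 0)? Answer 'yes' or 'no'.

After press 1 at (2,2):
1 0 0 0 0
0 1 1 0 0
0 1 1 1 1

After press 2 at (1,0):
0 0 0 0 0
1 0 1 0 0
1 1 1 1 1

Lights still on: 7

Answer: no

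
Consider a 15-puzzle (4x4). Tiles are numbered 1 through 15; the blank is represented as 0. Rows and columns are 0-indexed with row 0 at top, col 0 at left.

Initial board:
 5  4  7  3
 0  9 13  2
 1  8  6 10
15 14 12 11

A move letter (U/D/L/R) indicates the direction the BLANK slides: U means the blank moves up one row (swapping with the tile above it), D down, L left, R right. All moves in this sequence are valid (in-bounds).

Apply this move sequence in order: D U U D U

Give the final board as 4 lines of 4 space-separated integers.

After move 1 (D):
 5  4  7  3
 1  9 13  2
 0  8  6 10
15 14 12 11

After move 2 (U):
 5  4  7  3
 0  9 13  2
 1  8  6 10
15 14 12 11

After move 3 (U):
 0  4  7  3
 5  9 13  2
 1  8  6 10
15 14 12 11

After move 4 (D):
 5  4  7  3
 0  9 13  2
 1  8  6 10
15 14 12 11

After move 5 (U):
 0  4  7  3
 5  9 13  2
 1  8  6 10
15 14 12 11

Answer:  0  4  7  3
 5  9 13  2
 1  8  6 10
15 14 12 11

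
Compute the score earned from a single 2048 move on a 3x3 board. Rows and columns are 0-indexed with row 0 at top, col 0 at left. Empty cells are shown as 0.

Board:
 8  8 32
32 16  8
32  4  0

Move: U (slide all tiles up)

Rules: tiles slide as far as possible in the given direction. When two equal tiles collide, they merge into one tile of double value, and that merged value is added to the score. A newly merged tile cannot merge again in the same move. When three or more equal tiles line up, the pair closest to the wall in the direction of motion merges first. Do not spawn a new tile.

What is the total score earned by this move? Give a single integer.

Slide up:
col 0: [8, 32, 32] -> [8, 64, 0]  score +64 (running 64)
col 1: [8, 16, 4] -> [8, 16, 4]  score +0 (running 64)
col 2: [32, 8, 0] -> [32, 8, 0]  score +0 (running 64)
Board after move:
 8  8 32
64 16  8
 0  4  0

Answer: 64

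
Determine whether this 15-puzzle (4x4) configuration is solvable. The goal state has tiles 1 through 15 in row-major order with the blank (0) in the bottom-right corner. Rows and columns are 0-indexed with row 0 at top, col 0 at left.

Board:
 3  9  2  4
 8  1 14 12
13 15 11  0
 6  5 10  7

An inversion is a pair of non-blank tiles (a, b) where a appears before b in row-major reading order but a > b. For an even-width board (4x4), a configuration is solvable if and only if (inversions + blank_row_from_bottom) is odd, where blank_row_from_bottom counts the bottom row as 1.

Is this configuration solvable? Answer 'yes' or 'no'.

Answer: yes

Derivation:
Inversions: 43
Blank is in row 2 (0-indexed from top), which is row 2 counting from the bottom (bottom = 1).
43 + 2 = 45, which is odd, so the puzzle is solvable.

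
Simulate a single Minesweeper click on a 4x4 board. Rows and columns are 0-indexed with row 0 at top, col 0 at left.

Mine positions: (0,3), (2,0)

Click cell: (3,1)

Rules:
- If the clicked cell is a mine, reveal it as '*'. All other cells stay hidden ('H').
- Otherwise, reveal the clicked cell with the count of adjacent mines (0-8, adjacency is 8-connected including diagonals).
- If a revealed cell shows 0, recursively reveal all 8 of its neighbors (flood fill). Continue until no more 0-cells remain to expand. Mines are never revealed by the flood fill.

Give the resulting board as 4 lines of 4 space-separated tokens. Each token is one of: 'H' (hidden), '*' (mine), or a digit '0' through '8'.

H H H H
H H H H
H H H H
H 1 H H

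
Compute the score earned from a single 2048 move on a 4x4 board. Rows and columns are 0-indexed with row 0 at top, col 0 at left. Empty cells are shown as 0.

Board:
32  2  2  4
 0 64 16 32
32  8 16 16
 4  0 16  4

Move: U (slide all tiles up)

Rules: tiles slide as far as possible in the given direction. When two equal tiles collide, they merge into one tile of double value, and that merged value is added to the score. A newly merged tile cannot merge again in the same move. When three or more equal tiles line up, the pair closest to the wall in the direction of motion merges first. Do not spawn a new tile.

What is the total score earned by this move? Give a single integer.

Answer: 96

Derivation:
Slide up:
col 0: [32, 0, 32, 4] -> [64, 4, 0, 0]  score +64 (running 64)
col 1: [2, 64, 8, 0] -> [2, 64, 8, 0]  score +0 (running 64)
col 2: [2, 16, 16, 16] -> [2, 32, 16, 0]  score +32 (running 96)
col 3: [4, 32, 16, 4] -> [4, 32, 16, 4]  score +0 (running 96)
Board after move:
64  2  2  4
 4 64 32 32
 0  8 16 16
 0  0  0  4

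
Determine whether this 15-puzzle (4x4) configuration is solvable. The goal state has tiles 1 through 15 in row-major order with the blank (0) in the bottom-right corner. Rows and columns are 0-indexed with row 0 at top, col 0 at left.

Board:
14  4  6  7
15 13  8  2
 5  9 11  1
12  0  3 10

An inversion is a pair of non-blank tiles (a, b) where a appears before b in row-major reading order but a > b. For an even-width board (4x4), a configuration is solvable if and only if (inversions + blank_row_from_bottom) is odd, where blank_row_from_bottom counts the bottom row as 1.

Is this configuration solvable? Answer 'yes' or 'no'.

Answer: no

Derivation:
Inversions: 57
Blank is in row 3 (0-indexed from top), which is row 1 counting from the bottom (bottom = 1).
57 + 1 = 58, which is even, so the puzzle is not solvable.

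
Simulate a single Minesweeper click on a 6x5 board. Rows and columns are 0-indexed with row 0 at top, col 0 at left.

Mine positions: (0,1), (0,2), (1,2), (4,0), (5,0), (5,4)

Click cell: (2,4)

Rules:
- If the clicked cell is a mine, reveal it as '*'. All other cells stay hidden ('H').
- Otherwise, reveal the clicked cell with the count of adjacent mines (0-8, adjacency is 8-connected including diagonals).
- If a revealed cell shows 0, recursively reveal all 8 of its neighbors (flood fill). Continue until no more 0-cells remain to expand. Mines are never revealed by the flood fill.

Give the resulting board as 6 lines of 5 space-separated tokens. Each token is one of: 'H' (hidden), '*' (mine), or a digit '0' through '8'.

H H H 2 0
H H H 2 0
H 1 1 1 0
H 1 0 0 0
H 2 0 1 1
H 2 0 1 H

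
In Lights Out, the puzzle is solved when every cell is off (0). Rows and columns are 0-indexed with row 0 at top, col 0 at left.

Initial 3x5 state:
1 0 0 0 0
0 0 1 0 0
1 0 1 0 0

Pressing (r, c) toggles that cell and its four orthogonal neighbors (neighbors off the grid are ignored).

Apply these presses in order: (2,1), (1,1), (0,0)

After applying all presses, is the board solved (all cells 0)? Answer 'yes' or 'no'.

After press 1 at (2,1):
1 0 0 0 0
0 1 1 0 0
0 1 0 0 0

After press 2 at (1,1):
1 1 0 0 0
1 0 0 0 0
0 0 0 0 0

After press 3 at (0,0):
0 0 0 0 0
0 0 0 0 0
0 0 0 0 0

Lights still on: 0

Answer: yes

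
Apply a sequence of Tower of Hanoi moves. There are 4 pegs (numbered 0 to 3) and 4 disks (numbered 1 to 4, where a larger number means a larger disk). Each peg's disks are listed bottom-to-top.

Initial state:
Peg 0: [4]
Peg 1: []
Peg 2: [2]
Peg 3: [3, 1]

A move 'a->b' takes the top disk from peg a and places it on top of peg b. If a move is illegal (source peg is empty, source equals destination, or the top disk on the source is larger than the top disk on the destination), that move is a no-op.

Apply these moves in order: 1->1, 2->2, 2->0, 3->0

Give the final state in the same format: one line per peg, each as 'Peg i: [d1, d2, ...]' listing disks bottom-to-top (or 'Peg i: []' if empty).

After move 1 (1->1):
Peg 0: [4]
Peg 1: []
Peg 2: [2]
Peg 3: [3, 1]

After move 2 (2->2):
Peg 0: [4]
Peg 1: []
Peg 2: [2]
Peg 3: [3, 1]

After move 3 (2->0):
Peg 0: [4, 2]
Peg 1: []
Peg 2: []
Peg 3: [3, 1]

After move 4 (3->0):
Peg 0: [4, 2, 1]
Peg 1: []
Peg 2: []
Peg 3: [3]

Answer: Peg 0: [4, 2, 1]
Peg 1: []
Peg 2: []
Peg 3: [3]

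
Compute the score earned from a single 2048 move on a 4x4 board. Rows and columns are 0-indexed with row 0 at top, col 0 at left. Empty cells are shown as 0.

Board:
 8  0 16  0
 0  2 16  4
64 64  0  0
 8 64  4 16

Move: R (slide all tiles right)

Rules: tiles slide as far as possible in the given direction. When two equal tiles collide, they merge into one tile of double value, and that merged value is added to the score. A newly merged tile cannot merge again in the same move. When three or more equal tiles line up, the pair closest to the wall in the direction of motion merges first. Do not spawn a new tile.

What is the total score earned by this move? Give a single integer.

Answer: 128

Derivation:
Slide right:
row 0: [8, 0, 16, 0] -> [0, 0, 8, 16]  score +0 (running 0)
row 1: [0, 2, 16, 4] -> [0, 2, 16, 4]  score +0 (running 0)
row 2: [64, 64, 0, 0] -> [0, 0, 0, 128]  score +128 (running 128)
row 3: [8, 64, 4, 16] -> [8, 64, 4, 16]  score +0 (running 128)
Board after move:
  0   0   8  16
  0   2  16   4
  0   0   0 128
  8  64   4  16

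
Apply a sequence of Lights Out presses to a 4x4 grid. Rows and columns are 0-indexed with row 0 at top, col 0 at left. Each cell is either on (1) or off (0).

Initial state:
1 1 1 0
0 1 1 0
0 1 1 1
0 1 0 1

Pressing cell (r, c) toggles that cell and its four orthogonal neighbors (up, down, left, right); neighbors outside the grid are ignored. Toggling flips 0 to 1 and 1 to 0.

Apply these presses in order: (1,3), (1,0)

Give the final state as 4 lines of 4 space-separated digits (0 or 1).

Answer: 0 1 1 1
1 0 0 1
1 1 1 0
0 1 0 1

Derivation:
After press 1 at (1,3):
1 1 1 1
0 1 0 1
0 1 1 0
0 1 0 1

After press 2 at (1,0):
0 1 1 1
1 0 0 1
1 1 1 0
0 1 0 1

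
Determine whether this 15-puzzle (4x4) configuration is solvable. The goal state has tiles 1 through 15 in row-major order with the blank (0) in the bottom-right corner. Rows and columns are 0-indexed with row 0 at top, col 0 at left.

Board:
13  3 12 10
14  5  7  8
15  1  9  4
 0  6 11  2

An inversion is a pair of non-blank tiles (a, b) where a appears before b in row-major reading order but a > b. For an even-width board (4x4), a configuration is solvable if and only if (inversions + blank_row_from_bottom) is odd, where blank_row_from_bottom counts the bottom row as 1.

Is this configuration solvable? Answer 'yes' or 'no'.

Inversions: 64
Blank is in row 3 (0-indexed from top), which is row 1 counting from the bottom (bottom = 1).
64 + 1 = 65, which is odd, so the puzzle is solvable.

Answer: yes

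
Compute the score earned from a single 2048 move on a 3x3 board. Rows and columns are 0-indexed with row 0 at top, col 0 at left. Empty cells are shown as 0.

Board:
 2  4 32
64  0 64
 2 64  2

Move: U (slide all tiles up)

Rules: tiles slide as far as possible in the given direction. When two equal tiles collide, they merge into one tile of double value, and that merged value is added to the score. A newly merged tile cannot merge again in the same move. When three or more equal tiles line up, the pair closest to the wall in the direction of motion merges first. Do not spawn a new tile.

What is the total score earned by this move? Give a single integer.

Slide up:
col 0: [2, 64, 2] -> [2, 64, 2]  score +0 (running 0)
col 1: [4, 0, 64] -> [4, 64, 0]  score +0 (running 0)
col 2: [32, 64, 2] -> [32, 64, 2]  score +0 (running 0)
Board after move:
 2  4 32
64 64 64
 2  0  2

Answer: 0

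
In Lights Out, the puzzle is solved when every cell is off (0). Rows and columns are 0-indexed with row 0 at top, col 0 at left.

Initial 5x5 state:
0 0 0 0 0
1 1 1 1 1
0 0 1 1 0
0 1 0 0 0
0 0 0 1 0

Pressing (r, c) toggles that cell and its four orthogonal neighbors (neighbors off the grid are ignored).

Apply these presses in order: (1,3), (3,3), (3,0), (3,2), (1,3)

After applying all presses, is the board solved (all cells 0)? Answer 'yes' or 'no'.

Answer: no

Derivation:
After press 1 at (1,3):
0 0 0 1 0
1 1 0 0 0
0 0 1 0 0
0 1 0 0 0
0 0 0 1 0

After press 2 at (3,3):
0 0 0 1 0
1 1 0 0 0
0 0 1 1 0
0 1 1 1 1
0 0 0 0 0

After press 3 at (3,0):
0 0 0 1 0
1 1 0 0 0
1 0 1 1 0
1 0 1 1 1
1 0 0 0 0

After press 4 at (3,2):
0 0 0 1 0
1 1 0 0 0
1 0 0 1 0
1 1 0 0 1
1 0 1 0 0

After press 5 at (1,3):
0 0 0 0 0
1 1 1 1 1
1 0 0 0 0
1 1 0 0 1
1 0 1 0 0

Lights still on: 11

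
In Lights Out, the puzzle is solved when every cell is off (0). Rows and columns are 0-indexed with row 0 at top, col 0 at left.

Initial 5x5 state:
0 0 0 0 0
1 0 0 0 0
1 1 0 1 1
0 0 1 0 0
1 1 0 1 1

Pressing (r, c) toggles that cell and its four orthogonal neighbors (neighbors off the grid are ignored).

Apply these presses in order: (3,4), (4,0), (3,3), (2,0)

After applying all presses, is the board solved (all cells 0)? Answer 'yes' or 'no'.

After press 1 at (3,4):
0 0 0 0 0
1 0 0 0 0
1 1 0 1 0
0 0 1 1 1
1 1 0 1 0

After press 2 at (4,0):
0 0 0 0 0
1 0 0 0 0
1 1 0 1 0
1 0 1 1 1
0 0 0 1 0

After press 3 at (3,3):
0 0 0 0 0
1 0 0 0 0
1 1 0 0 0
1 0 0 0 0
0 0 0 0 0

After press 4 at (2,0):
0 0 0 0 0
0 0 0 0 0
0 0 0 0 0
0 0 0 0 0
0 0 0 0 0

Lights still on: 0

Answer: yes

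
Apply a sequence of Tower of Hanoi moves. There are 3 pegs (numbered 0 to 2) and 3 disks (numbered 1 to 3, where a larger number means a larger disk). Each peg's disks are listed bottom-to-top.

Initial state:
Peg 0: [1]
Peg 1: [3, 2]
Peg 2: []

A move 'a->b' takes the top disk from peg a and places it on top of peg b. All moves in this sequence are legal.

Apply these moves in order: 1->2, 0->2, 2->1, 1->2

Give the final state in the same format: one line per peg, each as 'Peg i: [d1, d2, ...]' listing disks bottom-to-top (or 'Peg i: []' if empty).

Answer: Peg 0: []
Peg 1: [3]
Peg 2: [2, 1]

Derivation:
After move 1 (1->2):
Peg 0: [1]
Peg 1: [3]
Peg 2: [2]

After move 2 (0->2):
Peg 0: []
Peg 1: [3]
Peg 2: [2, 1]

After move 3 (2->1):
Peg 0: []
Peg 1: [3, 1]
Peg 2: [2]

After move 4 (1->2):
Peg 0: []
Peg 1: [3]
Peg 2: [2, 1]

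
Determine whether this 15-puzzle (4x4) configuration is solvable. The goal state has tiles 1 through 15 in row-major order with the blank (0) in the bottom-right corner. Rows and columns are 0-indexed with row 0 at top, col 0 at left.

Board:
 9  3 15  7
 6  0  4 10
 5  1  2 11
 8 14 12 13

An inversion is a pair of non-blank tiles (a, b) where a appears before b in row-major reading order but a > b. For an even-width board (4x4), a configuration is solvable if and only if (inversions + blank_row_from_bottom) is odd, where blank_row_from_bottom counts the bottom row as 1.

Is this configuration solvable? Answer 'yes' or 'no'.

Inversions: 42
Blank is in row 1 (0-indexed from top), which is row 3 counting from the bottom (bottom = 1).
42 + 3 = 45, which is odd, so the puzzle is solvable.

Answer: yes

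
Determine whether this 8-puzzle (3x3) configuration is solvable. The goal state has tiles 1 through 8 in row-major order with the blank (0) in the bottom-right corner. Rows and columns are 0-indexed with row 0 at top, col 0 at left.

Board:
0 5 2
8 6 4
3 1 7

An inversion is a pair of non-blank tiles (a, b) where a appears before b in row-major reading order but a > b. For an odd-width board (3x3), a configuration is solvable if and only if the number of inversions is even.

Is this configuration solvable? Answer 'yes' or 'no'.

Inversions (pairs i<j in row-major order where tile[i] > tile[j] > 0): 16
16 is even, so the puzzle is solvable.

Answer: yes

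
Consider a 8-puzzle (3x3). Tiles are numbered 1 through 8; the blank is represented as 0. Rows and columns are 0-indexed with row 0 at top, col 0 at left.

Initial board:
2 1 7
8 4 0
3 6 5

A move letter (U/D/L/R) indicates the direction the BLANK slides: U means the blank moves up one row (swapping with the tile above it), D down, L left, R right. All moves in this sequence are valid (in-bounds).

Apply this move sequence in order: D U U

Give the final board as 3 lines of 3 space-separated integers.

Answer: 2 1 0
8 4 7
3 6 5

Derivation:
After move 1 (D):
2 1 7
8 4 5
3 6 0

After move 2 (U):
2 1 7
8 4 0
3 6 5

After move 3 (U):
2 1 0
8 4 7
3 6 5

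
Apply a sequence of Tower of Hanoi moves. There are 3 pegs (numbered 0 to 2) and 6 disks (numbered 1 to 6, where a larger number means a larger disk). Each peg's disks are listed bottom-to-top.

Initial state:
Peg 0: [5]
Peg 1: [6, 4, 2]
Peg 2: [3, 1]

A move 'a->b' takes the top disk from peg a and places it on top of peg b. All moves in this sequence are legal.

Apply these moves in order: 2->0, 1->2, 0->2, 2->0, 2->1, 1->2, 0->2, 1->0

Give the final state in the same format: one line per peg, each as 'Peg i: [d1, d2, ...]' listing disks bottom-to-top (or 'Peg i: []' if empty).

After move 1 (2->0):
Peg 0: [5, 1]
Peg 1: [6, 4, 2]
Peg 2: [3]

After move 2 (1->2):
Peg 0: [5, 1]
Peg 1: [6, 4]
Peg 2: [3, 2]

After move 3 (0->2):
Peg 0: [5]
Peg 1: [6, 4]
Peg 2: [3, 2, 1]

After move 4 (2->0):
Peg 0: [5, 1]
Peg 1: [6, 4]
Peg 2: [3, 2]

After move 5 (2->1):
Peg 0: [5, 1]
Peg 1: [6, 4, 2]
Peg 2: [3]

After move 6 (1->2):
Peg 0: [5, 1]
Peg 1: [6, 4]
Peg 2: [3, 2]

After move 7 (0->2):
Peg 0: [5]
Peg 1: [6, 4]
Peg 2: [3, 2, 1]

After move 8 (1->0):
Peg 0: [5, 4]
Peg 1: [6]
Peg 2: [3, 2, 1]

Answer: Peg 0: [5, 4]
Peg 1: [6]
Peg 2: [3, 2, 1]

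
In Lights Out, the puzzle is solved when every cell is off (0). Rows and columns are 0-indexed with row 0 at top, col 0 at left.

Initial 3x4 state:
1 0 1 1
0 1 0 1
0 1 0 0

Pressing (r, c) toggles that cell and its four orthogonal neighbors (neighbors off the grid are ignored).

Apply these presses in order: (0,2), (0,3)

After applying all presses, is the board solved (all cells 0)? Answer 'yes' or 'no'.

After press 1 at (0,2):
1 1 0 0
0 1 1 1
0 1 0 0

After press 2 at (0,3):
1 1 1 1
0 1 1 0
0 1 0 0

Lights still on: 7

Answer: no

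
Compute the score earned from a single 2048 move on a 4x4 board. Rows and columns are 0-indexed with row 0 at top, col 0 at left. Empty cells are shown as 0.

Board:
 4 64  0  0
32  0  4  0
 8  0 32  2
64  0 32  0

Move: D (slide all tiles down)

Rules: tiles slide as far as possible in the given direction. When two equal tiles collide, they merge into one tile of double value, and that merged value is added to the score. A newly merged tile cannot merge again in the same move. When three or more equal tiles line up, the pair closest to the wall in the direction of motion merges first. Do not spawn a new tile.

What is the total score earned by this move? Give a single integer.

Slide down:
col 0: [4, 32, 8, 64] -> [4, 32, 8, 64]  score +0 (running 0)
col 1: [64, 0, 0, 0] -> [0, 0, 0, 64]  score +0 (running 0)
col 2: [0, 4, 32, 32] -> [0, 0, 4, 64]  score +64 (running 64)
col 3: [0, 0, 2, 0] -> [0, 0, 0, 2]  score +0 (running 64)
Board after move:
 4  0  0  0
32  0  0  0
 8  0  4  0
64 64 64  2

Answer: 64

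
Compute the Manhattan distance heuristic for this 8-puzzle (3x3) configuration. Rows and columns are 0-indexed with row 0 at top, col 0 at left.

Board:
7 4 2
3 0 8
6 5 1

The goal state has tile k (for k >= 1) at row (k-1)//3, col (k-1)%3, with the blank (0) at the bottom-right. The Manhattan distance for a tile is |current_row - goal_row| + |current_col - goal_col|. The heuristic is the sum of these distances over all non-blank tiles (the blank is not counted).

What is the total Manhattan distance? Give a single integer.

Tile 7: at (0,0), goal (2,0), distance |0-2|+|0-0| = 2
Tile 4: at (0,1), goal (1,0), distance |0-1|+|1-0| = 2
Tile 2: at (0,2), goal (0,1), distance |0-0|+|2-1| = 1
Tile 3: at (1,0), goal (0,2), distance |1-0|+|0-2| = 3
Tile 8: at (1,2), goal (2,1), distance |1-2|+|2-1| = 2
Tile 6: at (2,0), goal (1,2), distance |2-1|+|0-2| = 3
Tile 5: at (2,1), goal (1,1), distance |2-1|+|1-1| = 1
Tile 1: at (2,2), goal (0,0), distance |2-0|+|2-0| = 4
Sum: 2 + 2 + 1 + 3 + 2 + 3 + 1 + 4 = 18

Answer: 18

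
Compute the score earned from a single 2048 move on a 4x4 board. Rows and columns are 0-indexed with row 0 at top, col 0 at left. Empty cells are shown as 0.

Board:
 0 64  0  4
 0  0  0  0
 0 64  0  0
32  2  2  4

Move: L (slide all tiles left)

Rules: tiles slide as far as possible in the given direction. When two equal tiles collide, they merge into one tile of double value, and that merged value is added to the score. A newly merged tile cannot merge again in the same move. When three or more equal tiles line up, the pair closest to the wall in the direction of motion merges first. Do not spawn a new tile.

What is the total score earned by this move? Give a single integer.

Answer: 4

Derivation:
Slide left:
row 0: [0, 64, 0, 4] -> [64, 4, 0, 0]  score +0 (running 0)
row 1: [0, 0, 0, 0] -> [0, 0, 0, 0]  score +0 (running 0)
row 2: [0, 64, 0, 0] -> [64, 0, 0, 0]  score +0 (running 0)
row 3: [32, 2, 2, 4] -> [32, 4, 4, 0]  score +4 (running 4)
Board after move:
64  4  0  0
 0  0  0  0
64  0  0  0
32  4  4  0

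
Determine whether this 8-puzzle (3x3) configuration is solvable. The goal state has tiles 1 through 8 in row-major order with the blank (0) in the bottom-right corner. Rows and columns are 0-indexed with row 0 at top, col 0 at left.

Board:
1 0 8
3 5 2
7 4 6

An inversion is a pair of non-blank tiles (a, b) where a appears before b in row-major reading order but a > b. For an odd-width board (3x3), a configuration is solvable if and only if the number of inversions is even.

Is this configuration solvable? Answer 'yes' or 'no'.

Inversions (pairs i<j in row-major order where tile[i] > tile[j] > 0): 11
11 is odd, so the puzzle is not solvable.

Answer: no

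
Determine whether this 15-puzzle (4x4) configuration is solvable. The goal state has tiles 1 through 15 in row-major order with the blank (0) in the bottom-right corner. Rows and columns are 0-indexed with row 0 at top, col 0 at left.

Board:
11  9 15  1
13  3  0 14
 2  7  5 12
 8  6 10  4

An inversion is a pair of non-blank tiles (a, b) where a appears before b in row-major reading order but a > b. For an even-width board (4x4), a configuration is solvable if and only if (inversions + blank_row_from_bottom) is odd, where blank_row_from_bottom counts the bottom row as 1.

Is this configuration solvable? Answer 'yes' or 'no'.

Inversions: 60
Blank is in row 1 (0-indexed from top), which is row 3 counting from the bottom (bottom = 1).
60 + 3 = 63, which is odd, so the puzzle is solvable.

Answer: yes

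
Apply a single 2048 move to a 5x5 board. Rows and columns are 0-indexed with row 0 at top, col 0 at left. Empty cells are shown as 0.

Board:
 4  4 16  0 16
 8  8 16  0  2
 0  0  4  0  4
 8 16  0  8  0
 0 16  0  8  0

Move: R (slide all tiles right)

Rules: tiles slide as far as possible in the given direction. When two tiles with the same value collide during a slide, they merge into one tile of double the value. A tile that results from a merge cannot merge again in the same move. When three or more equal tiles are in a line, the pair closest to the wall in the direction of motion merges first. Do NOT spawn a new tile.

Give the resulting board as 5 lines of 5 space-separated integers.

Slide right:
row 0: [4, 4, 16, 0, 16] -> [0, 0, 0, 8, 32]
row 1: [8, 8, 16, 0, 2] -> [0, 0, 16, 16, 2]
row 2: [0, 0, 4, 0, 4] -> [0, 0, 0, 0, 8]
row 3: [8, 16, 0, 8, 0] -> [0, 0, 8, 16, 8]
row 4: [0, 16, 0, 8, 0] -> [0, 0, 0, 16, 8]

Answer:  0  0  0  8 32
 0  0 16 16  2
 0  0  0  0  8
 0  0  8 16  8
 0  0  0 16  8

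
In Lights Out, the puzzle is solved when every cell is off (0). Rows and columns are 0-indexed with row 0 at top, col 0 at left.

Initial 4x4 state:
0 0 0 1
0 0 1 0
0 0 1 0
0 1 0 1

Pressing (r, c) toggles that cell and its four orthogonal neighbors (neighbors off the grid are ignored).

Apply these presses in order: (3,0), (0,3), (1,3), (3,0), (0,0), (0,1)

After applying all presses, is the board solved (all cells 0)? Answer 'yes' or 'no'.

After press 1 at (3,0):
0 0 0 1
0 0 1 0
1 0 1 0
1 0 0 1

After press 2 at (0,3):
0 0 1 0
0 0 1 1
1 0 1 0
1 0 0 1

After press 3 at (1,3):
0 0 1 1
0 0 0 0
1 0 1 1
1 0 0 1

After press 4 at (3,0):
0 0 1 1
0 0 0 0
0 0 1 1
0 1 0 1

After press 5 at (0,0):
1 1 1 1
1 0 0 0
0 0 1 1
0 1 0 1

After press 6 at (0,1):
0 0 0 1
1 1 0 0
0 0 1 1
0 1 0 1

Lights still on: 7

Answer: no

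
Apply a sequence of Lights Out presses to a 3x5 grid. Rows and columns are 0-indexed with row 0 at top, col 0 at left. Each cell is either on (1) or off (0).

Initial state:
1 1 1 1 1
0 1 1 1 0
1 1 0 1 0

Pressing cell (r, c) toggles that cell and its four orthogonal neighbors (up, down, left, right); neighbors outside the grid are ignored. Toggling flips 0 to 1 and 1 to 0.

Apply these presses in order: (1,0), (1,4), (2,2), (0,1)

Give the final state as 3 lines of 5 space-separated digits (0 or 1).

After press 1 at (1,0):
0 1 1 1 1
1 0 1 1 0
0 1 0 1 0

After press 2 at (1,4):
0 1 1 1 0
1 0 1 0 1
0 1 0 1 1

After press 3 at (2,2):
0 1 1 1 0
1 0 0 0 1
0 0 1 0 1

After press 4 at (0,1):
1 0 0 1 0
1 1 0 0 1
0 0 1 0 1

Answer: 1 0 0 1 0
1 1 0 0 1
0 0 1 0 1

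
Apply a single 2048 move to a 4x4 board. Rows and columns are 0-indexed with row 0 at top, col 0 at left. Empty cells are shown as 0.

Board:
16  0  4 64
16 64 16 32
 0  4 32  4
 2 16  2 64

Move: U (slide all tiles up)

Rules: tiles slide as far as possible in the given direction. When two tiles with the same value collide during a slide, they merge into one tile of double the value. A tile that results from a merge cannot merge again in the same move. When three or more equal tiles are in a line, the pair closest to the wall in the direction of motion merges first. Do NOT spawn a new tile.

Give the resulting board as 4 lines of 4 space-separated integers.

Answer: 32 64  4 64
 2  4 16 32
 0 16 32  4
 0  0  2 64

Derivation:
Slide up:
col 0: [16, 16, 0, 2] -> [32, 2, 0, 0]
col 1: [0, 64, 4, 16] -> [64, 4, 16, 0]
col 2: [4, 16, 32, 2] -> [4, 16, 32, 2]
col 3: [64, 32, 4, 64] -> [64, 32, 4, 64]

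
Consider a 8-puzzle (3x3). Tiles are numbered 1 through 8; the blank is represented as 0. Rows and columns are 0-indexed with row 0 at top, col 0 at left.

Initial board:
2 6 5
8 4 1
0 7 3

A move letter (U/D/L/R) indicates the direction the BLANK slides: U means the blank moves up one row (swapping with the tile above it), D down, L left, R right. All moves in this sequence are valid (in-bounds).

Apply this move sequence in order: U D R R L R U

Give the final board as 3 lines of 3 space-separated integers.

After move 1 (U):
2 6 5
0 4 1
8 7 3

After move 2 (D):
2 6 5
8 4 1
0 7 3

After move 3 (R):
2 6 5
8 4 1
7 0 3

After move 4 (R):
2 6 5
8 4 1
7 3 0

After move 5 (L):
2 6 5
8 4 1
7 0 3

After move 6 (R):
2 6 5
8 4 1
7 3 0

After move 7 (U):
2 6 5
8 4 0
7 3 1

Answer: 2 6 5
8 4 0
7 3 1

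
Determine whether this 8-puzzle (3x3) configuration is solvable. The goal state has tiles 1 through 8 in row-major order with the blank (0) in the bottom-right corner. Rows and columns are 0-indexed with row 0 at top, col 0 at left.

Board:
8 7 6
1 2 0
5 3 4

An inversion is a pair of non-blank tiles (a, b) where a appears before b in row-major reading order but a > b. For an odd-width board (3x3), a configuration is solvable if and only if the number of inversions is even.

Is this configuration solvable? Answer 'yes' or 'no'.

Inversions (pairs i<j in row-major order where tile[i] > tile[j] > 0): 20
20 is even, so the puzzle is solvable.

Answer: yes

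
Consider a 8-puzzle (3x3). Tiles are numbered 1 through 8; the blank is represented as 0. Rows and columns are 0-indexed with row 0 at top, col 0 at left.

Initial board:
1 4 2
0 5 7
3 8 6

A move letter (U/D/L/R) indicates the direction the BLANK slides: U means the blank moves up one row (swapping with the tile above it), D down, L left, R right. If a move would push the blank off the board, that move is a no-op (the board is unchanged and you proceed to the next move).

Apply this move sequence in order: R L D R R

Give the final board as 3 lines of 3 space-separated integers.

Answer: 1 4 2
3 5 7
8 6 0

Derivation:
After move 1 (R):
1 4 2
5 0 7
3 8 6

After move 2 (L):
1 4 2
0 5 7
3 8 6

After move 3 (D):
1 4 2
3 5 7
0 8 6

After move 4 (R):
1 4 2
3 5 7
8 0 6

After move 5 (R):
1 4 2
3 5 7
8 6 0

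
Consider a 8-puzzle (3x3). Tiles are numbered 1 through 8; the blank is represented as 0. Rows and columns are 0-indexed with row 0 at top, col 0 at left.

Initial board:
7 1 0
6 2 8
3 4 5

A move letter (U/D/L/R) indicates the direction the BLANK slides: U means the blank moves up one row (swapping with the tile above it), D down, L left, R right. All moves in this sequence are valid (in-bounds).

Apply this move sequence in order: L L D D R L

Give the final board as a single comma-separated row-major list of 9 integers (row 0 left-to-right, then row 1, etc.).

After move 1 (L):
7 0 1
6 2 8
3 4 5

After move 2 (L):
0 7 1
6 2 8
3 4 5

After move 3 (D):
6 7 1
0 2 8
3 4 5

After move 4 (D):
6 7 1
3 2 8
0 4 5

After move 5 (R):
6 7 1
3 2 8
4 0 5

After move 6 (L):
6 7 1
3 2 8
0 4 5

Answer: 6, 7, 1, 3, 2, 8, 0, 4, 5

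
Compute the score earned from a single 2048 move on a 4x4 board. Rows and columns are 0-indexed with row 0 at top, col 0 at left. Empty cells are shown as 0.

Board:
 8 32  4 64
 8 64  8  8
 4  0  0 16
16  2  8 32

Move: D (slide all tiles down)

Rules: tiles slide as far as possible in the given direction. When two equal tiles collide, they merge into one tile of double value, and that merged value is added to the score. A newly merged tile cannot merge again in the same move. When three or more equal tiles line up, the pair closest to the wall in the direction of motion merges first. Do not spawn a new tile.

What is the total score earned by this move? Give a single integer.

Slide down:
col 0: [8, 8, 4, 16] -> [0, 16, 4, 16]  score +16 (running 16)
col 1: [32, 64, 0, 2] -> [0, 32, 64, 2]  score +0 (running 16)
col 2: [4, 8, 0, 8] -> [0, 0, 4, 16]  score +16 (running 32)
col 3: [64, 8, 16, 32] -> [64, 8, 16, 32]  score +0 (running 32)
Board after move:
 0  0  0 64
16 32  0  8
 4 64  4 16
16  2 16 32

Answer: 32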